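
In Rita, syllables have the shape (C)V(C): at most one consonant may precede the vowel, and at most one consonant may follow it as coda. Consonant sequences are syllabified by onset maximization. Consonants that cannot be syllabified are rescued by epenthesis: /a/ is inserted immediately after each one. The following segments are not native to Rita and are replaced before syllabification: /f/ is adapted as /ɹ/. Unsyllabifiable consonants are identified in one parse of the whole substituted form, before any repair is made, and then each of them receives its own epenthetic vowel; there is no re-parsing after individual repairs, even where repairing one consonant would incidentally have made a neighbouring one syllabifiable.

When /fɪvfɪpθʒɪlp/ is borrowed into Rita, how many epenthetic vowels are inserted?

After substitution the input is /ɹɪvɹɪpθʒɪlp/.
The unsyllabifiable consonants are /θ/, /p/; each receives one epenthetic vowel.

2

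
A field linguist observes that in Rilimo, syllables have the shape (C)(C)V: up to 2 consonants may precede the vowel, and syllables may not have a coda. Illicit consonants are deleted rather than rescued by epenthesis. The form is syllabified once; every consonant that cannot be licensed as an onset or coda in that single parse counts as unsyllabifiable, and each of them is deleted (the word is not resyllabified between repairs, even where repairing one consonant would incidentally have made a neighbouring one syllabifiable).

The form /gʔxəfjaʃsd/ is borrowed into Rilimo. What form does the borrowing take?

Under (C)(C)V, the unsyllabifiable consonants are /g/, /ʃ/, /s/, /d/ (no codas are permitted; onsets may contain at most 2 consonants).
Deleting the stranded consonants removes /g/, /ʃ/, /s/, /d/.

ʔxəfja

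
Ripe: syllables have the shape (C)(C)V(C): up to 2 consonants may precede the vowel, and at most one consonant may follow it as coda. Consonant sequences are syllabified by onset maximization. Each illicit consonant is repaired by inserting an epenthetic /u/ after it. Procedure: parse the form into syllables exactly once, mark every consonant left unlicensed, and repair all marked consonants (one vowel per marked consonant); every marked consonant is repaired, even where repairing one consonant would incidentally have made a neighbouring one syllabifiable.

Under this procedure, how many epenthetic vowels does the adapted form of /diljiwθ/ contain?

The unsyllabifiable consonants are /θ/; each receives one epenthetic vowel.

1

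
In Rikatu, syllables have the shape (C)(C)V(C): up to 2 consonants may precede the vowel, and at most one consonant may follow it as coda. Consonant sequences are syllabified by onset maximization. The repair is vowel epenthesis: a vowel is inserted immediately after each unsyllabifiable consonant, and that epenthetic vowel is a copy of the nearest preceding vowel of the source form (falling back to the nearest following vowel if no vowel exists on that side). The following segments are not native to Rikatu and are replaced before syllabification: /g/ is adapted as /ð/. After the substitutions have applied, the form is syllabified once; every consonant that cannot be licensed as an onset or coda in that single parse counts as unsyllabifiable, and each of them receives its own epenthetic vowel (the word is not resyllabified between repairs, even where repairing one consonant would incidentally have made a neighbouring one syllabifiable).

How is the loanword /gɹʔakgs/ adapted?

Substitution: /g/ → /ð/, giving /ðɹʔakðs/.
The consonants /ð/, /ð/, /s/ cannot be parsed into a legal (C)(C)V(C) syllable (at most one coda consonant is licensed; onsets may contain at most 2 consonants).
Inserting the epenthetic vowel yields /ð/ → /ða/, /ð/ → /ða/, /s/ → /sa/.

ðaɹʔakðasa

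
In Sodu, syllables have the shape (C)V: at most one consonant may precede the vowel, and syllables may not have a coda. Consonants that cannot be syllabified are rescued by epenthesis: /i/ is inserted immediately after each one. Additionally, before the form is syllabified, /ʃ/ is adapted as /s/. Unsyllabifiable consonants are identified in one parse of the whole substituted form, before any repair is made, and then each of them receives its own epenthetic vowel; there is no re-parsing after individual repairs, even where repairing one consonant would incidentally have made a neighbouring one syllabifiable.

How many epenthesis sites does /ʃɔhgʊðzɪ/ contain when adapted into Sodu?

2

After substitution the input is /sɔhgʊðzɪ/.
The unsyllabifiable consonants are /h/, /ð/; each receives one epenthetic vowel.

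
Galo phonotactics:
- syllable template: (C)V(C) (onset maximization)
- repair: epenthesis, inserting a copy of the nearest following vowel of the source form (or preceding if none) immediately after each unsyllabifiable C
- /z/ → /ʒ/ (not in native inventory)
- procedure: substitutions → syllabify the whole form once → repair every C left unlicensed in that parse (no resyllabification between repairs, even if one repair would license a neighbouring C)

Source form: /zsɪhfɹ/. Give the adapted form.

ʒɪsɪhfɪɹɪ

Substitution: /z/ → /ʒ/, giving /ʒsɪhfɹ/.
Under (C)V(C), the unsyllabifiable consonants are /ʒ/, /f/, /ɹ/ (at most one coda consonant is licensed; onsets are limited to one consonant).
Each unlicensed consonant becomes the onset of a new syllable: /ʒ/ → /ʒɪ/, /f/ → /fɪ/, /ɹ/ → /ɹɪ/.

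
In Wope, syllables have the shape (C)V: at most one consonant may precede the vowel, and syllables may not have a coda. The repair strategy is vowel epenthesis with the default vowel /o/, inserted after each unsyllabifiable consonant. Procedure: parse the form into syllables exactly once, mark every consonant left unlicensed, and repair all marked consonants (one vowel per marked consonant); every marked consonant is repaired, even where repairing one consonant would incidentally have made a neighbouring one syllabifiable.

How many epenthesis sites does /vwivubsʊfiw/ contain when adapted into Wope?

The unsyllabifiable consonants are /v/, /b/, /w/; each receives one epenthetic vowel.

3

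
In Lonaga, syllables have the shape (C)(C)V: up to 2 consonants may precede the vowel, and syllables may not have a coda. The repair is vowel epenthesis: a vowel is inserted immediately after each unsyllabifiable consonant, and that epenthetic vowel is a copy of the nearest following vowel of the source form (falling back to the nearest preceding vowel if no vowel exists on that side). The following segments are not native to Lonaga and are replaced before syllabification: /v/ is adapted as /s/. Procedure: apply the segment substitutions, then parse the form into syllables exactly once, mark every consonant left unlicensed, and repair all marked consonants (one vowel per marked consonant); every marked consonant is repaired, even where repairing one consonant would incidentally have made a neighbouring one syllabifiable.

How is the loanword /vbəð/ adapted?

sbəðə

Substitution: /v/ → /s/, giving /sbəð/.
The consonants /ð/ cannot be parsed into a legal (C)(C)V syllable (no codas are permitted; onsets may contain at most 2 consonants).
Inserting the epenthetic vowel yields /ð/ → /ðə/.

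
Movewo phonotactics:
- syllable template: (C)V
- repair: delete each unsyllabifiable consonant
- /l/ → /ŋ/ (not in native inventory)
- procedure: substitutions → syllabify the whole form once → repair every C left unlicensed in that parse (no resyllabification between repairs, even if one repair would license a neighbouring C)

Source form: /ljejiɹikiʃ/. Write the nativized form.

jejiɹiki

Substitution: /l/ → /ŋ/, giving /ŋjejiɹikiʃ/.
The consonants /ŋ/, /ʃ/ cannot be parsed into a legal (C)V syllable (no codas are permitted; onsets are limited to one consonant).
Deletion applies to /ŋ/, /ʃ/.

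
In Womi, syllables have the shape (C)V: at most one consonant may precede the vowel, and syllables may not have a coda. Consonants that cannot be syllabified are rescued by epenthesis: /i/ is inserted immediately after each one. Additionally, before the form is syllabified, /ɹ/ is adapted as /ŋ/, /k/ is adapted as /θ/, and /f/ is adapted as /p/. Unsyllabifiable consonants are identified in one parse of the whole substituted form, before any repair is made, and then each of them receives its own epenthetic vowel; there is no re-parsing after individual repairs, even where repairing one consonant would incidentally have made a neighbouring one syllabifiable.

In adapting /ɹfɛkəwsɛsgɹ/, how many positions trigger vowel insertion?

After substitution the input is /ŋpɛθəwsɛsgŋ/.
The unsyllabifiable consonants are /ŋ/, /w/, /s/, /g/, /ŋ/; each receives one epenthetic vowel.

5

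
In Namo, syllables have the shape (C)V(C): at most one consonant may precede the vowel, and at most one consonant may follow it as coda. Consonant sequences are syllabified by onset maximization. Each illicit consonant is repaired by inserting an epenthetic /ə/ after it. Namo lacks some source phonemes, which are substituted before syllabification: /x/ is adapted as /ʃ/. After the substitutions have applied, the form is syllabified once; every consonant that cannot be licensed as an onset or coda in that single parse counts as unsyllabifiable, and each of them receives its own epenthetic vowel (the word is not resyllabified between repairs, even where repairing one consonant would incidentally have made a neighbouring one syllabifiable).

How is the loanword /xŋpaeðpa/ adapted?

Substitution: /x/ → /ʃ/, giving /ʃŋpaeðpa/.
Under (C)V(C), the unsyllabifiable consonants are /ʃ/, /ŋ/ (at most one coda consonant is licensed; onsets are limited to one consonant).
Each unlicensed consonant becomes the onset of a new syllable: /ʃ/ → /ʃə/, /ŋ/ → /ŋə/.

ʃəŋəpaeðpa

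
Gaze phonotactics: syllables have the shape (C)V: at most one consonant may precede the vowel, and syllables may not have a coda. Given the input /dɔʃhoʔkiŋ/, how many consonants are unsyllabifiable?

Under (C)V, the unsyllabifiable consonants are /ʃ/, /ʔ/, /ŋ/ (no codas are permitted; onsets are limited to one consonant).

3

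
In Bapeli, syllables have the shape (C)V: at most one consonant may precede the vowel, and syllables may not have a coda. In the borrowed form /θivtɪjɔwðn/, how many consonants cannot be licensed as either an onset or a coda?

Syllabifying with onset maximization leaves /v/, /w/, /ð/, /n/ stranded (no codas are permitted; onsets are limited to one consonant).

4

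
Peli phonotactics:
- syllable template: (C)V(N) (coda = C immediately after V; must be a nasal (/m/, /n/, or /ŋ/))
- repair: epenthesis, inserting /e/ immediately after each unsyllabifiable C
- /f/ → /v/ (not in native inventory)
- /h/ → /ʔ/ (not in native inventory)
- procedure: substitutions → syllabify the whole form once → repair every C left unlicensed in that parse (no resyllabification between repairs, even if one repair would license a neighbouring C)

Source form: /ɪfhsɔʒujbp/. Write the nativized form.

ɪveʔesɔʒujebepe

Substitution: /f/ → /v/, /h/ → /ʔ/, giving /ɪvʔsɔʒujbp/.
Under (C)V(N), the unsyllabifiable consonants are /v/, /ʔ/, /j/, /b/, /p/ (only a nasal (/m/, /n/, or /ŋ/) is licensed in coda position; onsets are limited to one consonant).
Epenthesis after each stranded consonant: /v/ → /ve/, /ʔ/ → /ʔe/, /j/ → /je/, /b/ → /be/, /p/ → /pe/.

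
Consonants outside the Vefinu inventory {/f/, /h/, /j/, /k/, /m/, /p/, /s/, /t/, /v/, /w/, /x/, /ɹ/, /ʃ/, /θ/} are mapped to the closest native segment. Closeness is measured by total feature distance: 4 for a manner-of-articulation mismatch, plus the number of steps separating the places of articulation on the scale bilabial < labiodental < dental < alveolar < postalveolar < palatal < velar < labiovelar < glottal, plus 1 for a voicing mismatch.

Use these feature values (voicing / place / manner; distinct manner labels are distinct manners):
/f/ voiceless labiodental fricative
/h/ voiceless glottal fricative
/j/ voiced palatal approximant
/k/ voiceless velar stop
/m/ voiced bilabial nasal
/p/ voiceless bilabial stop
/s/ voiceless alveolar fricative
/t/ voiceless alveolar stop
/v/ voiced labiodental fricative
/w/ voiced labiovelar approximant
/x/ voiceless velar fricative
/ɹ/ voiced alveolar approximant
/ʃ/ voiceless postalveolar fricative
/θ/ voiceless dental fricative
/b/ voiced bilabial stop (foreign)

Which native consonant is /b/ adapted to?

p

/p/ is closest: same manner (stop), place distance 0 (bilabial→bilabial), voicing differs (+1); total 1. Next closest is /m/ at distance 4.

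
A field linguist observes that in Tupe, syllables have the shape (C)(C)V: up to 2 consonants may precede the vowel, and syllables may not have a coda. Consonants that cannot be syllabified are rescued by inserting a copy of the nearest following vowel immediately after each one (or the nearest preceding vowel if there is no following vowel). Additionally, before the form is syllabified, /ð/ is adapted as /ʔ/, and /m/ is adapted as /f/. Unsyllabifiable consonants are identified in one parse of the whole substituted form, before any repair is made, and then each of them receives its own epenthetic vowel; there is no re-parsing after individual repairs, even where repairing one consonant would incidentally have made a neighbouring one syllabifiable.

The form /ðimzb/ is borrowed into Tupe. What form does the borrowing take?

Substitution: /ð/ → /ʔ/, /m/ → /f/, giving /ʔifzb/.
The consonants /f/, /z/, /b/ cannot be parsed into a legal (C)(C)V syllable (no codas are permitted; onsets may contain at most 2 consonants).
Epenthesis after each stranded consonant: /f/ → /fi/, /z/ → /zi/, /b/ → /bi/.

ʔifizibi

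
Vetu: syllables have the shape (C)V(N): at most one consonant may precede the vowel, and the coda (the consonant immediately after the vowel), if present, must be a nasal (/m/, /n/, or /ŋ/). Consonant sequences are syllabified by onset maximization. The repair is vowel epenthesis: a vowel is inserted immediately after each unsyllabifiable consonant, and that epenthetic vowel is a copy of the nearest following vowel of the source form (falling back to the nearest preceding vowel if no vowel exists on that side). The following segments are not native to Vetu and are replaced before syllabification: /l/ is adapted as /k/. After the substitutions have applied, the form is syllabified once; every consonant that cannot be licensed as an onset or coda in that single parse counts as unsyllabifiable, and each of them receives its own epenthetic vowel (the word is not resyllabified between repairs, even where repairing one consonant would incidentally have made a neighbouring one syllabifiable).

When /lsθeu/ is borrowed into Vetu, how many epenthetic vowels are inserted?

2

After substitution the input is /ksθeu/.
The unsyllabifiable consonants are /k/, /s/; each receives one epenthetic vowel.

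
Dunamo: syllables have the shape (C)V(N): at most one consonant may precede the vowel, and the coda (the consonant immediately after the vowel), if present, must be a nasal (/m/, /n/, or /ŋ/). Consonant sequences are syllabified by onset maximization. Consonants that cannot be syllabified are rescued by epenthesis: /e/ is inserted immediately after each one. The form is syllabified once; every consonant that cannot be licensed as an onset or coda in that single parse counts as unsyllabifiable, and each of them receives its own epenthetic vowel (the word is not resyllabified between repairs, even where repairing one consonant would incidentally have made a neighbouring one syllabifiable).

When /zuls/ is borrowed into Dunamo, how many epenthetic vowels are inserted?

The unsyllabifiable consonants are /l/, /s/; each receives one epenthetic vowel.

2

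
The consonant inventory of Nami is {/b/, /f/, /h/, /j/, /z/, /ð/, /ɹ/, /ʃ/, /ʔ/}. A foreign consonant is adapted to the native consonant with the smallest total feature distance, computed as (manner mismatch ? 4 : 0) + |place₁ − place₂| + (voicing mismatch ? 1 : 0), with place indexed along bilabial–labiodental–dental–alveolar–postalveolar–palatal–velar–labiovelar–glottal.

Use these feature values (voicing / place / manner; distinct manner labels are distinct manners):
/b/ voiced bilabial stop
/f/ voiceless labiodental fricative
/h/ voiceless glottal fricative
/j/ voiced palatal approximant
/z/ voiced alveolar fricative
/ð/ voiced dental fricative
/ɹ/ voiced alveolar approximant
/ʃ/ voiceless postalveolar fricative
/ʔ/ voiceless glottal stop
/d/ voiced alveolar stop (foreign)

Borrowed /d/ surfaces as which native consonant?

/b/ is closest: same manner (stop), place distance 3 (alveolar→bilabial), same voicing; total 3. Next closest is /z/ at distance 4.

b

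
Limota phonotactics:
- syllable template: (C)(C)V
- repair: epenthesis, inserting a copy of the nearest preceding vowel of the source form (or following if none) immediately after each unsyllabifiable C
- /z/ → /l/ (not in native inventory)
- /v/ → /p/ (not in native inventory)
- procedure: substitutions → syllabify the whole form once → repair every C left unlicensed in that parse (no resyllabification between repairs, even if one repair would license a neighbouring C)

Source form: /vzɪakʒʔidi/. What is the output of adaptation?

plɪakaʒʔidi

Substitution: /v/ → /p/, /z/ → /l/, giving /plɪakʒʔidi/.
Syllabifying with onset maximization leaves /k/ stranded (no codas are permitted; onsets may contain at most 2 consonants).
Epenthesis after each stranded consonant: /k/ → /ka/.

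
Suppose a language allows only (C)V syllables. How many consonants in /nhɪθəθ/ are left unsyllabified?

The consonants /n/, /θ/ cannot be parsed into a legal (C)V syllable (no codas are permitted; onsets are limited to one consonant).

2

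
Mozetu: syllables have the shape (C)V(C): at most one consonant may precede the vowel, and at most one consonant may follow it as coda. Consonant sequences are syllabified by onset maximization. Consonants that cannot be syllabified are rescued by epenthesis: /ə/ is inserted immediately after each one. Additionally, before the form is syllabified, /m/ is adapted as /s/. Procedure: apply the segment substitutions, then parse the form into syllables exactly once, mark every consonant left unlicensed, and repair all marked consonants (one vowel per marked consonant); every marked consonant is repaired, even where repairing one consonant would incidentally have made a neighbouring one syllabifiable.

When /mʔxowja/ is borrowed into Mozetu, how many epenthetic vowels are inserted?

2

After substitution the input is /sʔxowja/.
The unsyllabifiable consonants are /s/, /ʔ/; each receives one epenthetic vowel.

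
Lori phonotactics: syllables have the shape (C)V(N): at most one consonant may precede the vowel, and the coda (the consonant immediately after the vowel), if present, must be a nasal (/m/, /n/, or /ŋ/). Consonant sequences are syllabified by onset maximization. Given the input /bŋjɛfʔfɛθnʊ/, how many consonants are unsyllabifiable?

Syllabifying with onset maximization leaves /b/, /ŋ/, /f/, /ʔ/, /θ/ stranded (only a nasal (/m/, /n/, or /ŋ/) is licensed in coda position; onsets are limited to one consonant).

5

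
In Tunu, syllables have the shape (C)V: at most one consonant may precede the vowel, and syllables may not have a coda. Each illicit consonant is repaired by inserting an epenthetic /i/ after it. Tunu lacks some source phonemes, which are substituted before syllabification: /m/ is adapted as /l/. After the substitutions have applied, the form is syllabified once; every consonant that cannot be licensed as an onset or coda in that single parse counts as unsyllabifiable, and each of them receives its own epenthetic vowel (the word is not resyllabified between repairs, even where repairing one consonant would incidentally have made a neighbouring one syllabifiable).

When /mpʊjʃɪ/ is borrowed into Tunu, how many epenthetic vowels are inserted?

After substitution the input is /lpʊjʃɪ/.
The unsyllabifiable consonants are /l/, /j/; each receives one epenthetic vowel.

2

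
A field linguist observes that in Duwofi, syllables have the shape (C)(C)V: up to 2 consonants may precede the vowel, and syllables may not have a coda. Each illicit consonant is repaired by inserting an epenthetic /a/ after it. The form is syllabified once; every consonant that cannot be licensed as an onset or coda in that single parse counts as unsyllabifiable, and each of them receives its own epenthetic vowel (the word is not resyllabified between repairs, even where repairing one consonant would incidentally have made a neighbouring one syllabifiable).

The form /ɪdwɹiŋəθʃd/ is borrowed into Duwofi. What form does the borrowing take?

The consonants /d/, /θ/, /ʃ/, /d/ cannot be parsed into a legal (C)(C)V syllable (no codas are permitted; onsets may contain at most 2 consonants).
Each unlicensed consonant becomes the onset of a new syllable: /d/ → /da/, /θ/ → /θa/, /ʃ/ → /ʃa/, /d/ → /da/.

ɪdawɹiŋəθaʃada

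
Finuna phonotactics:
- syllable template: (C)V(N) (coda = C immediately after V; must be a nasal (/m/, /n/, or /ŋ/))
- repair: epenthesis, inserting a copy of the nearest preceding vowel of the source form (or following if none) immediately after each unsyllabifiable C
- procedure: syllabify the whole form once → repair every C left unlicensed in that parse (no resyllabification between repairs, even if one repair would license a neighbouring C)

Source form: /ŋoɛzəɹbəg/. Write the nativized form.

The consonants /ɹ/, /g/ cannot be parsed into a legal (C)V(N) syllable (only a nasal (/m/, /n/, or /ŋ/) is licensed in coda position; onsets are limited to one consonant).
Each unlicensed consonant becomes the onset of a new syllable: /ɹ/ → /ɹə/, /g/ → /gə/.

ŋoɛzəɹəbəgə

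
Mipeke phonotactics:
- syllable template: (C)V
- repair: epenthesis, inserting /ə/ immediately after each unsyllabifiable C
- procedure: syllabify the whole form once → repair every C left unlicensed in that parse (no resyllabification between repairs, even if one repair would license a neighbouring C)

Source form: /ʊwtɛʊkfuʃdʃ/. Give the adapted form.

ʊwətɛʊkəfuʃədəʃə

Syllabifying with onset maximization leaves /w/, /k/, /ʃ/, /d/, /ʃ/ stranded (no codas are permitted; onsets are limited to one consonant).
Epenthesis after each stranded consonant: /w/ → /wə/, /k/ → /kə/, /ʃ/ → /ʃə/, /d/ → /də/, /ʃ/ → /ʃə/.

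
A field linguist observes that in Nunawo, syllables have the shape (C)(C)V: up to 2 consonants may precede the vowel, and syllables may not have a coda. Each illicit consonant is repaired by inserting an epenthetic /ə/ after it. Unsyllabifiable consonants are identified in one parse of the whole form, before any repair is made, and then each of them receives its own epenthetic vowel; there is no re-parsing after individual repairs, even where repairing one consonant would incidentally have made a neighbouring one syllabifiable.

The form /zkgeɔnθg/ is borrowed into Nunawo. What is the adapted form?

zəkgeɔnəθəgə

The consonants /z/, /n/, /θ/, /g/ cannot be parsed into a legal (C)(C)V syllable (no codas are permitted; onsets may contain at most 2 consonants).
Epenthesis after each stranded consonant: /z/ → /zə/, /n/ → /nə/, /θ/ → /θə/, /g/ → /gə/.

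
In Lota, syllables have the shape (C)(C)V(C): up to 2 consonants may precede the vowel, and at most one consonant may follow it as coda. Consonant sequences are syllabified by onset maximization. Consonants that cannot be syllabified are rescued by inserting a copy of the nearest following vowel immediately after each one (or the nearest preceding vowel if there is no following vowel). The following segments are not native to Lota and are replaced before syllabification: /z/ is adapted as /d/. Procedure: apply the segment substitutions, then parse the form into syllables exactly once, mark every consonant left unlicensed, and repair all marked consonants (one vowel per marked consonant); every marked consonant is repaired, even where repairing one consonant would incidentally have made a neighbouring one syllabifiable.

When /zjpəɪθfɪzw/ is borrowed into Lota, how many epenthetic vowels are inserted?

2

After substitution the input is /djpəɪθfɪdw/.
The unsyllabifiable consonants are /d/, /w/; each receives one epenthetic vowel.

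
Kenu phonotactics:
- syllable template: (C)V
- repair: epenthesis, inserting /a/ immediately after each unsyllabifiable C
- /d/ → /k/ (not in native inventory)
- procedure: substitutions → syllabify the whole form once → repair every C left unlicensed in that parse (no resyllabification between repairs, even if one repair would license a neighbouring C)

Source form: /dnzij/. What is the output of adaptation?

kanazija

Substitution: /d/ → /k/, giving /knzij/.
Under (C)V, the unsyllabifiable consonants are /k/, /n/, /j/ (no codas are permitted; onsets are limited to one consonant).
Epenthesis after each stranded consonant: /k/ → /ka/, /n/ → /na/, /j/ → /ja/.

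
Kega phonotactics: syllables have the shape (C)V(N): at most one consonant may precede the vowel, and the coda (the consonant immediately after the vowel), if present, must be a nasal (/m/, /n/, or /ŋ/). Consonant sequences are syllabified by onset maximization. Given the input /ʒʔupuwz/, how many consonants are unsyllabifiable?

Syllabifying with onset maximization leaves /ʒ/, /w/, /z/ stranded (only a nasal (/m/, /n/, or /ŋ/) is licensed in coda position; onsets are limited to one consonant).

3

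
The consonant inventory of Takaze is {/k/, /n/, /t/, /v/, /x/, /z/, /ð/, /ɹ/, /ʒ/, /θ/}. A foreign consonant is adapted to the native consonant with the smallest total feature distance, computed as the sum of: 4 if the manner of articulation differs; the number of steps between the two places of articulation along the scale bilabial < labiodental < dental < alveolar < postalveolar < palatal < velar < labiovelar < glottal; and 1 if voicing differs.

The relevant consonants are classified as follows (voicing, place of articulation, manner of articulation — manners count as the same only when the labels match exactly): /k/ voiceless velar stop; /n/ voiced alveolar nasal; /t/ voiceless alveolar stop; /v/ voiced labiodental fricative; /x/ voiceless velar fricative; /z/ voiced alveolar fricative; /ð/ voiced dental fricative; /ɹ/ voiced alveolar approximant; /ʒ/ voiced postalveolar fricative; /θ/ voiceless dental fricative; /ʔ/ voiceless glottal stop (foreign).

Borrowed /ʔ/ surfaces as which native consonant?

/k/ is closest: same manner (stop), place distance 2 (glottal→velar), same voicing; total 2. Next closest is /t/ at distance 5.

k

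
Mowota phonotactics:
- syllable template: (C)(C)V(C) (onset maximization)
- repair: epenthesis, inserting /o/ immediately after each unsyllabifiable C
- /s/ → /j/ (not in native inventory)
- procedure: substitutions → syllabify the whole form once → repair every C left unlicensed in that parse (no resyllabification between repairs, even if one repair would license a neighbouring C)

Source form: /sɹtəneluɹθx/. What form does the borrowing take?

joɹtəneluɹθoxo

Substitution: /s/ → /j/, giving /jɹtəneluɹθx/.
Under (C)(C)V(C), the unsyllabifiable consonants are /j/, /θ/, /x/ (at most one coda consonant is licensed; onsets may contain at most 2 consonants).
Each unlicensed consonant becomes the onset of a new syllable: /j/ → /jo/, /θ/ → /θo/, /x/ → /xo/.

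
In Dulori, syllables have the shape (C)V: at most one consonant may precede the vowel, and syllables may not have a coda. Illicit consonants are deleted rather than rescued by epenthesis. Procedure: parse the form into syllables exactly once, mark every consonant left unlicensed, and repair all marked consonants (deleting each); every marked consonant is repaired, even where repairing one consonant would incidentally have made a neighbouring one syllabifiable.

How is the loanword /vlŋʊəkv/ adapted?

ŋʊə

Syllabifying with onset maximization leaves /v/, /l/, /k/, /v/ stranded (no codas are permitted; onsets are limited to one consonant).
Each unlicensed consonant is deleted: /v/, /l/, /k/, /v/.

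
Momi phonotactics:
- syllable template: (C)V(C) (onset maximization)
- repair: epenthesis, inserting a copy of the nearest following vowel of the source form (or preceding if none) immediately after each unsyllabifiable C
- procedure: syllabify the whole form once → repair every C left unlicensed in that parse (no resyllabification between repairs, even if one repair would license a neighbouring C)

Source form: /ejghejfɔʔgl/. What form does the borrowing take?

The consonants /g/, /g/, /l/ cannot be parsed into a legal (C)V(C) syllable (at most one coda consonant is licensed; onsets are limited to one consonant).
Epenthesis after each stranded consonant: /g/ → /ge/, /g/ → /gɔ/, /l/ → /lɔ/.

ejgehejfɔʔgɔlɔ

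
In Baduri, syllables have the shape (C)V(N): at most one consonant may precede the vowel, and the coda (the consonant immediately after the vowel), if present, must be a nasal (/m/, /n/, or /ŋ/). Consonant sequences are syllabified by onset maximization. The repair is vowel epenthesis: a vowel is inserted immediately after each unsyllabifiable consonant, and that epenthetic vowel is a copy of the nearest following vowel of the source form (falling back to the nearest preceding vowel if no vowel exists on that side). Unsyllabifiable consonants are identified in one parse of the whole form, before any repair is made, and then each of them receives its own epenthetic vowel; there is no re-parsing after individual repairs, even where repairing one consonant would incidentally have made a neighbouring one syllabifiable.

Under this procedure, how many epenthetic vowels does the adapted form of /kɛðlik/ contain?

The unsyllabifiable consonants are /ð/, /k/; each receives one epenthetic vowel.

2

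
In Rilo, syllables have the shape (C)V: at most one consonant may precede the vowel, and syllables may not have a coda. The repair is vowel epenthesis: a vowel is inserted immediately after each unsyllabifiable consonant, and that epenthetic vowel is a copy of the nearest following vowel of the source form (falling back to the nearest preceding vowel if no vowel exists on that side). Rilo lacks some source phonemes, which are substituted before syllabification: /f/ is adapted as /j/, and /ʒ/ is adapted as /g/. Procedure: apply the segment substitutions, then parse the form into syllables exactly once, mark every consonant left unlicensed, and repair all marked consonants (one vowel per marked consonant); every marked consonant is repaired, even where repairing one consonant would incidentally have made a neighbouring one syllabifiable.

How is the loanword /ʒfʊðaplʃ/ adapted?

Substitution: /ʒ/ → /g/, /f/ → /j/, giving /gjʊðaplʃ/.
Under (C)V, the unsyllabifiable consonants are /g/, /p/, /l/, /ʃ/ (no codas are permitted; onsets are limited to one consonant).
Epenthesis after each stranded consonant: /g/ → /gʊ/, /p/ → /pa/, /l/ → /la/, /ʃ/ → /ʃa/.

gʊjʊðapalaʃa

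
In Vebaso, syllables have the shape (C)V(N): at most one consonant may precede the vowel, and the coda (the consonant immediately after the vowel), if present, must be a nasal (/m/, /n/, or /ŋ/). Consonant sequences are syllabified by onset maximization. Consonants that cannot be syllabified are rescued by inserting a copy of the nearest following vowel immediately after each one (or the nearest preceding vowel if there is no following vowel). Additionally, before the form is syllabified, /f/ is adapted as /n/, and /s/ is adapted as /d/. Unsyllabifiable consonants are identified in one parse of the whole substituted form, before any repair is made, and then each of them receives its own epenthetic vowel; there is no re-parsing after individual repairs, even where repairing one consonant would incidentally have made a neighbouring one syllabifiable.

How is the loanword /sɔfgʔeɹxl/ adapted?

dɔngeʔeɹexele

Substitution: /s/ → /d/, /f/ → /n/, giving /dɔngʔeɹxl/.
The consonants /g/, /ɹ/, /x/, /l/ cannot be parsed into a legal (C)V(N) syllable (only a nasal (/m/, /n/, or /ŋ/) is licensed in coda position; onsets are limited to one consonant).
Inserting the epenthetic vowel yields /g/ → /ge/, /ɹ/ → /ɹe/, /x/ → /xe/, /l/ → /le/.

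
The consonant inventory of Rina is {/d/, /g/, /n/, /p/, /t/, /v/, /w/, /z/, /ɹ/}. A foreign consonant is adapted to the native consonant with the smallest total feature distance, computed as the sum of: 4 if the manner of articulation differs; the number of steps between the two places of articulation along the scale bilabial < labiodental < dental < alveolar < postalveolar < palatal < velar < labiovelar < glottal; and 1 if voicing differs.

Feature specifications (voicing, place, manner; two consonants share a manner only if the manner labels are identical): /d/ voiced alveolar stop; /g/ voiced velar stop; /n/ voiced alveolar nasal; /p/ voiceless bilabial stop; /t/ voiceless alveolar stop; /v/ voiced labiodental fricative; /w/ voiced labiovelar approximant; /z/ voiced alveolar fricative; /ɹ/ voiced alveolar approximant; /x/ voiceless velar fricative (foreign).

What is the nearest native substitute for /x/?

z

/z/ is closest: same manner (fricative), place distance 3 (velar→alveolar), voicing differs (+1); total 4. Next closest is /g/ at distance 5.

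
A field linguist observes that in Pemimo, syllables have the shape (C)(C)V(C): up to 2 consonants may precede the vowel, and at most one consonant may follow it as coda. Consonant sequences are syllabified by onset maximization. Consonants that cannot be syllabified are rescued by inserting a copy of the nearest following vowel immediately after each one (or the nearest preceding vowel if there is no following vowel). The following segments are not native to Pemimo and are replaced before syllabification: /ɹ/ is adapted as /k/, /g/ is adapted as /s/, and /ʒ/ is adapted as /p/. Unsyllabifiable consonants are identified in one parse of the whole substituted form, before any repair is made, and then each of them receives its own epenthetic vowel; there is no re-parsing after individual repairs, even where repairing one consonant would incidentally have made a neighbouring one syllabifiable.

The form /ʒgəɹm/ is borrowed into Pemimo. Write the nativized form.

psəkmə

Substitution: /ʒ/ → /p/, /g/ → /s/, /ɹ/ → /k/, giving /psəkm/.
The consonants /m/ cannot be parsed into a legal (C)(C)V(C) syllable (at most one coda consonant is licensed; onsets may contain at most 2 consonants).
Inserting the epenthetic vowel yields /m/ → /mə/.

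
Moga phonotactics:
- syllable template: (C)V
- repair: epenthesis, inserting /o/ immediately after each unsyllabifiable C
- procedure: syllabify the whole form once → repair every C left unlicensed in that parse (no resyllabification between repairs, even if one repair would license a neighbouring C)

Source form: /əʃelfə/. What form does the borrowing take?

The consonants /l/ cannot be parsed into a legal (C)V syllable (no codas are permitted; onsets are limited to one consonant).
Inserting the epenthetic vowel yields /l/ → /lo/.

əʃelofə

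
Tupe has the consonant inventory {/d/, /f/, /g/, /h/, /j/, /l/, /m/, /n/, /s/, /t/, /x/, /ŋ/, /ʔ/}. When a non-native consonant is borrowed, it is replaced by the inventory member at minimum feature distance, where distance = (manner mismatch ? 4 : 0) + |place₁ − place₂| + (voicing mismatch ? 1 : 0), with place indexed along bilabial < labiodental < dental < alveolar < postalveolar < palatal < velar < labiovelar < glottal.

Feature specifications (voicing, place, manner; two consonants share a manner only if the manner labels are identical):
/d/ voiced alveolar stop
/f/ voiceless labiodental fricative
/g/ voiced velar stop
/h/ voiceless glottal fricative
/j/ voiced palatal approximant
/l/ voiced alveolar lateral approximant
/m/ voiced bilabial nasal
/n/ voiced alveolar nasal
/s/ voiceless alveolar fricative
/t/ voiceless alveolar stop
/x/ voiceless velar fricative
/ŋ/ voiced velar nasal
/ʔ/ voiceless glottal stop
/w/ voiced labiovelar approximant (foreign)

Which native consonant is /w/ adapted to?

j

/j/ is closest: same manner (approximant), place distance 2 (labiovelar→palatal), same voicing; total 2. Next closest is /g/ at distance 5.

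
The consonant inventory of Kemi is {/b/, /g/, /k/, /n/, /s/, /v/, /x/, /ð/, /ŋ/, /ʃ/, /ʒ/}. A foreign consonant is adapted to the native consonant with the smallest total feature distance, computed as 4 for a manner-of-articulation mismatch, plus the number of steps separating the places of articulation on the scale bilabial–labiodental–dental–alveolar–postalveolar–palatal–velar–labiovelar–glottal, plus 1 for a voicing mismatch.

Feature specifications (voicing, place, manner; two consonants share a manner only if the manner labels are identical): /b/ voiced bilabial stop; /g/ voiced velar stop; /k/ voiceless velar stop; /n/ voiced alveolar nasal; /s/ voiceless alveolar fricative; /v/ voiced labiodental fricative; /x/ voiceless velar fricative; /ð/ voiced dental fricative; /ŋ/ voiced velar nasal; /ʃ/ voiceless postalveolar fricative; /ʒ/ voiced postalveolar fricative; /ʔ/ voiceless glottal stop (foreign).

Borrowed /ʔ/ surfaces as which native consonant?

k

/k/ is closest: same manner (stop), place distance 2 (glottal→velar), same voicing; total 2. Next closest is /g/ at distance 3.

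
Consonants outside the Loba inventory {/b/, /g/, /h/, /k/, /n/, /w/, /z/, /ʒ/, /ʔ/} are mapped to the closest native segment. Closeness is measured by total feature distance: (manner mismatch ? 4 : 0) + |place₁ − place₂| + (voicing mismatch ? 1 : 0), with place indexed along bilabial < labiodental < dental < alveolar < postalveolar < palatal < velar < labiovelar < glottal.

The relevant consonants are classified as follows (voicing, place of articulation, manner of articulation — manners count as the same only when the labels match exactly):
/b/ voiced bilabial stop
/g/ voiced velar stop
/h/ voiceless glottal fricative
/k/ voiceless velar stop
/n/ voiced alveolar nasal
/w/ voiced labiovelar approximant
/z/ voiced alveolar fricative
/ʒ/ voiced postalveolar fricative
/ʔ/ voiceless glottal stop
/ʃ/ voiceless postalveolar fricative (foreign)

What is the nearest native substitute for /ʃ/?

/ʒ/ is closest: same manner (fricative), place distance 0 (postalveolar→postalveolar), voicing differs (+1); total 1. Next closest is /z/ at distance 2.

ʒ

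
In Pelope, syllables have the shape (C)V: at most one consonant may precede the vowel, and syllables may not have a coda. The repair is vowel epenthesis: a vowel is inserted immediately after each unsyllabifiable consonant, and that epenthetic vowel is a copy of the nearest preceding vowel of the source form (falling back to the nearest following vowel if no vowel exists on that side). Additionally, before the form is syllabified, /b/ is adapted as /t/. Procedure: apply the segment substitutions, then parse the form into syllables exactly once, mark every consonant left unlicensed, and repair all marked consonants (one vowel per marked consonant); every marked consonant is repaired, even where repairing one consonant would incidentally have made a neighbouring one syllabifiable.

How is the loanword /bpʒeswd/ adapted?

Substitution: /b/ → /t/, giving /tpʒeswd/.
The consonants /t/, /p/, /s/, /w/, /d/ cannot be parsed into a legal (C)V syllable (no codas are permitted; onsets are limited to one consonant).
Epenthesis after each stranded consonant: /t/ → /te/, /p/ → /pe/, /s/ → /se/, /w/ → /we/, /d/ → /de/.

tepeʒesewede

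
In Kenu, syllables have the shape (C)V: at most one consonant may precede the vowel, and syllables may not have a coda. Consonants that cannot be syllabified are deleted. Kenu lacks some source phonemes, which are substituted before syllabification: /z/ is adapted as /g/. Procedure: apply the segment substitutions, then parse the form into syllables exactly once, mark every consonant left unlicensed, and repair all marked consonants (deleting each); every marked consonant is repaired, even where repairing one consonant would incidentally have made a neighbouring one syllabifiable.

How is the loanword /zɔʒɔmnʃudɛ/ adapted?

Substitution: /z/ → /g/, giving /gɔʒɔmnʃudɛ/.
Syllabifying with onset maximization leaves /m/, /n/ stranded (no codas are permitted; onsets are limited to one consonant).
Deleting the stranded consonants removes /m/, /n/.

gɔʒɔʃudɛ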